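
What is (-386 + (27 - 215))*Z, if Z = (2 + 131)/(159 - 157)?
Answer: -38171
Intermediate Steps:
Z = 133/2 ≈ 66.500
(-386 + (27 - 215))*Z = (-386 + (27 - 215))*(133/2) = (-386 - 188)*(133/2) = -574*133/2 = -38171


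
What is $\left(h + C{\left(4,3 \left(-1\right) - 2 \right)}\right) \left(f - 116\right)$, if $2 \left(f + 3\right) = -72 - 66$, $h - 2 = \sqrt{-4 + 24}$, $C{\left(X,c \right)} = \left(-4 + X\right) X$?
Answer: $-376 - 376 \sqrt{5} \approx -1216.8$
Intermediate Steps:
$C{\left(X,c \right)} = X \left(-4 + X\right)$
$h = 2 + 2 \sqrt{5}$ ($h = 2 + \sqrt{-4 + 24} = 2 + \sqrt{20} = 2 + 2 \sqrt{5} \approx 6.4721$)
$f = -72$ ($f = -3 + \frac{-72 - 66}{2} = -3 + \frac{1}{2} \left(-138\right) = -3 - 69 = -72$)
$\left(h + C{\left(4,3 \left(-1\right) - 2 \right)}\right) \left(f - 116\right) = \left(\left(2 + 2 \sqrt{5}\right) + 4 \left(-4 + 4\right)\right) \left(-72 - 116\right) = \left(\left(2 + 2 \sqrt{5}\right) + 4 \cdot 0\right) \left(-188\right) = \left(\left(2 + 2 \sqrt{5}\right) + 0\right) \left(-188\right) = \left(2 + 2 \sqrt{5}\right) \left(-188\right) = -376 - 376 \sqrt{5}$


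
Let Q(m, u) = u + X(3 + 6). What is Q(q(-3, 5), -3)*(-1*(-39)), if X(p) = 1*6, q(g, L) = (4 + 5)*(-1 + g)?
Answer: 117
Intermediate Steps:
q(g, L) = -9 + 9*g (q(g, L) = 9*(-1 + g) = -9 + 9*g)
X(p) = 6
Q(m, u) = 6 + u (Q(m, u) = u + 6 = 6 + u)
Q(q(-3, 5), -3)*(-1*(-39)) = (6 - 3)*(-1*(-39)) = 3*39 = 117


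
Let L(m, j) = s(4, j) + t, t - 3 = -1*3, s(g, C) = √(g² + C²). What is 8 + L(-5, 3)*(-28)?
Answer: -132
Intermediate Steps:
s(g, C) = √(C² + g²)
t = 0 (t = 3 - 1*3 = 3 - 3 = 0)
L(m, j) = √(16 + j²) (L(m, j) = √(j² + 4²) + 0 = √(j² + 16) + 0 = √(16 + j²) + 0 = √(16 + j²))
8 + L(-5, 3)*(-28) = 8 + √(16 + 3²)*(-28) = 8 + √(16 + 9)*(-28) = 8 + √25*(-28) = 8 + 5*(-28) = 8 - 140 = -132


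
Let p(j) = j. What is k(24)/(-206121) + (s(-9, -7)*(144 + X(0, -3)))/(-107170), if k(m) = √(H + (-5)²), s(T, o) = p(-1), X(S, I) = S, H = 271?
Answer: 72/53585 - 2*√74/206121 ≈ 0.0012602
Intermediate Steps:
s(T, o) = -1
k(m) = 2*√74 (k(m) = √(271 + (-5)²) = √(271 + 25) = √296 = 2*√74)
k(24)/(-206121) + (s(-9, -7)*(144 + X(0, -3)))/(-107170) = (2*√74)/(-206121) - (144 + 0)/(-107170) = (2*√74)*(-1/206121) - 1*144*(-1/107170) = -2*√74/206121 - 144*(-1/107170) = -2*√74/206121 + 72/53585 = 72/53585 - 2*√74/206121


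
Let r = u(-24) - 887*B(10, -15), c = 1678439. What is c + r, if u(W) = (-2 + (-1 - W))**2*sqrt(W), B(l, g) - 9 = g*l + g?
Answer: 1816811 + 882*I*sqrt(6) ≈ 1.8168e+6 + 2160.4*I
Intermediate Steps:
B(l, g) = 9 + g + g*l (B(l, g) = 9 + (g*l + g) = 9 + (g + g*l) = 9 + g + g*l)
u(W) = sqrt(W)*(-3 - W)**2 (u(W) = (-3 - W)**2*sqrt(W) = sqrt(W)*(-3 - W)**2)
r = 138372 + 882*I*sqrt(6) (r = sqrt(-24)*(3 - 24)**2 - 887*(9 - 15 - 15*10) = (2*I*sqrt(6))*(-21)**2 - 887*(9 - 15 - 150) = (2*I*sqrt(6))*441 - 887*(-156) = 882*I*sqrt(6) + 138372 = 138372 + 882*I*sqrt(6) ≈ 1.3837e+5 + 2160.4*I)
c + r = 1678439 + (138372 + 882*I*sqrt(6)) = 1816811 + 882*I*sqrt(6)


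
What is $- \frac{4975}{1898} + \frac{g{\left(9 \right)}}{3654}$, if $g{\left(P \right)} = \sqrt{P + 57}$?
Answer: $- \frac{4975}{1898} + \frac{\sqrt{66}}{3654} \approx -2.619$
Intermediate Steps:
$g{\left(P \right)} = \sqrt{57 + P}$
$- \frac{4975}{1898} + \frac{g{\left(9 \right)}}{3654} = - \frac{4975}{1898} + \frac{\sqrt{57 + 9}}{3654} = \left(-4975\right) \frac{1}{1898} + \sqrt{66} \cdot \frac{1}{3654} = - \frac{4975}{1898} + \frac{\sqrt{66}}{3654}$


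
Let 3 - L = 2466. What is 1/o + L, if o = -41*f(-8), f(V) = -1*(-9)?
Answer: -908848/369 ≈ -2463.0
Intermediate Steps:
f(V) = 9
o = -369 (o = -41*9 = -369)
L = -2463 (L = 3 - 1*2466 = 3 - 2466 = -2463)
1/o + L = 1/(-369) - 2463 = -1/369 - 2463 = -908848/369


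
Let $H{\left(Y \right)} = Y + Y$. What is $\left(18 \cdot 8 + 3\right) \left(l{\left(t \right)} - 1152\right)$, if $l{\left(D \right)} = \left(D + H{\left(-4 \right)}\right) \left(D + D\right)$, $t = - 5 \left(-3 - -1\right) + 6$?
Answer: $-131712$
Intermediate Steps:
$H{\left(Y \right)} = 2 Y$
$t = 16$ ($t = - 5 \left(-3 + 1\right) + 6 = \left(-5\right) \left(-2\right) + 6 = 10 + 6 = 16$)
$l{\left(D \right)} = 2 D \left(-8 + D\right)$ ($l{\left(D \right)} = \left(D + 2 \left(-4\right)\right) \left(D + D\right) = \left(D - 8\right) 2 D = \left(-8 + D\right) 2 D = 2 D \left(-8 + D\right)$)
$\left(18 \cdot 8 + 3\right) \left(l{\left(t \right)} - 1152\right) = \left(18 \cdot 8 + 3\right) \left(2 \cdot 16 \left(-8 + 16\right) - 1152\right) = \left(144 + 3\right) \left(2 \cdot 16 \cdot 8 - 1152\right) = 147 \left(256 - 1152\right) = 147 \left(-896\right) = -131712$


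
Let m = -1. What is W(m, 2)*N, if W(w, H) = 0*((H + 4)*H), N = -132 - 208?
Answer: 0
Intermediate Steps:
N = -340
W(w, H) = 0 (W(w, H) = 0*((4 + H)*H) = 0*(H*(4 + H)) = 0)
W(m, 2)*N = 0*(-340) = 0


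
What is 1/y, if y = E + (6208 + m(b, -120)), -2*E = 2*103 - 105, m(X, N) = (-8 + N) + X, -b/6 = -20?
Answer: 2/12299 ≈ 0.00016261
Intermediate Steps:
b = 120 (b = -6*(-20) = 120)
m(X, N) = -8 + N + X
E = -101/2 (E = -(2*103 - 105)/2 = -(206 - 105)/2 = -½*101 = -101/2 ≈ -50.500)
y = 12299/2 (y = -101/2 + (6208 + (-8 - 120 + 120)) = -101/2 + (6208 - 8) = -101/2 + 6200 = 12299/2 ≈ 6149.5)
1/y = 1/(12299/2) = 2/12299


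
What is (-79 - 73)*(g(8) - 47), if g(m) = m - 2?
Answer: 6232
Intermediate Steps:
g(m) = -2 + m
(-79 - 73)*(g(8) - 47) = (-79 - 73)*((-2 + 8) - 47) = -152*(6 - 47) = -152*(-41) = 6232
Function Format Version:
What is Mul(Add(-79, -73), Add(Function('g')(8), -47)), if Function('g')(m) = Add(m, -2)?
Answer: 6232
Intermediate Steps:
Function('g')(m) = Add(-2, m)
Mul(Add(-79, -73), Add(Function('g')(8), -47)) = Mul(Add(-79, -73), Add(Add(-2, 8), -47)) = Mul(-152, Add(6, -47)) = Mul(-152, -41) = 6232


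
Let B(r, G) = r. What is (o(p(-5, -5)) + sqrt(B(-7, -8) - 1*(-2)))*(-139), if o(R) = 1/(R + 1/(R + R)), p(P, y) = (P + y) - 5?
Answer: 4170/451 - 139*I*sqrt(5) ≈ 9.2461 - 310.81*I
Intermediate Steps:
p(P, y) = -5 + P + y
o(R) = 1/(R + 1/(2*R))
(o(p(-5, -5)) + sqrt(B(-7, -8) - 1*(-2)))*(-139) = (2*(-5 - 5 - 5)/(1 + 2*(-5 - 5 - 5)**2) + sqrt(-7 - 1*(-2)))*(-139) = (2*(-15)/(1 + 2*(-15)**2) + sqrt(-7 + 2))*(-139) = (2*(-15)/(1 + 2*225) + sqrt(-5))*(-139) = (2*(-15)/(1 + 450) + I*sqrt(5))*(-139) = (2*(-15)/451 + I*sqrt(5))*(-139) = (2*(-15)*(1/451) + I*sqrt(5))*(-139) = (-30/451 + I*sqrt(5))*(-139) = 4170/451 - 139*I*sqrt(5)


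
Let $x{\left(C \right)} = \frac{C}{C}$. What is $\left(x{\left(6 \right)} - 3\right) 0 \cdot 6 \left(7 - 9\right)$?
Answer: $0$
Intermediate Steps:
$x{\left(C \right)} = 1$
$\left(x{\left(6 \right)} - 3\right) 0 \cdot 6 \left(7 - 9\right) = \left(1 - 3\right) 0 \cdot 6 \left(7 - 9\right) = \left(-2\right) 0 \left(-2\right) = 0 \left(-2\right) = 0$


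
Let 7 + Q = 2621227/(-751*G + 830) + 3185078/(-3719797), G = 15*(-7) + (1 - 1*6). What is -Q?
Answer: -1044572912977/44339980240 ≈ -23.558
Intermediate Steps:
G = -110 (G = -105 + (1 - 6) = -105 - 5 = -110)
Q = 1044572912977/44339980240 (Q = -7 + (2621227/(-751*(-110) + 830) + 3185078/(-3719797)) = -7 + (2621227/(82610 + 830) + 3185078*(-1/3719797)) = -7 + (2621227/83440 - 3185078/3719797) = -7 + (2621227*(1/83440) - 3185078/3719797) = -7 + (374461/11920 - 3185078/3719797) = -7 + 1354952774657/44339980240 = 1044572912977/44339980240 ≈ 23.558)
-Q = -1*1044572912977/44339980240 = -1044572912977/44339980240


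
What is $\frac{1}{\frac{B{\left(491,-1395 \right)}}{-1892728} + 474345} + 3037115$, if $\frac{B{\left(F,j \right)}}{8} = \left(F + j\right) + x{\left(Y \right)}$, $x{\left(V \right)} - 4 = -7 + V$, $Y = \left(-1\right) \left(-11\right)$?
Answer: $\frac{340842535410764556}{112225758791} \approx 3.0371 \cdot 10^{6}$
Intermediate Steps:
$Y = 11$
$x{\left(V \right)} = -3 + V$ ($x{\left(V \right)} = 4 + \left(-7 + V\right) = -3 + V$)
$B{\left(F,j \right)} = 64 + 8 F + 8 j$ ($B{\left(F,j \right)} = 8 \left(\left(F + j\right) + \left(-3 + 11\right)\right) = 8 \left(\left(F + j\right) + 8\right) = 8 \left(8 + F + j\right) = 64 + 8 F + 8 j$)
$\frac{1}{\frac{B{\left(491,-1395 \right)}}{-1892728} + 474345} + 3037115 = \frac{1}{\frac{64 + 8 \cdot 491 + 8 \left(-1395\right)}{-1892728} + 474345} + 3037115 = \frac{1}{\left(64 + 3928 - 11160\right) \left(- \frac{1}{1892728}\right) + 474345} + 3037115 = \frac{1}{\left(-7168\right) \left(- \frac{1}{1892728}\right) + 474345} + 3037115 = \frac{1}{\frac{896}{236591} + 474345} + 3037115 = \frac{1}{\frac{112225758791}{236591}} + 3037115 = \frac{236591}{112225758791} + 3037115 = \frac{340842535410764556}{112225758791}$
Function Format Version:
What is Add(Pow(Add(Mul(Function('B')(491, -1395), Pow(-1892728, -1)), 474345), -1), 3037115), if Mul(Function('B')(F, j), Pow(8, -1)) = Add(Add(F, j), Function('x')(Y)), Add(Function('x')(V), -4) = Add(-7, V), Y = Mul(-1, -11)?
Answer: Rational(340842535410764556, 112225758791) ≈ 3.0371e+6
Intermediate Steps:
Y = 11
Function('x')(V) = Add(-3, V) (Function('x')(V) = Add(4, Add(-7, V)) = Add(-3, V))
Function('B')(F, j) = Add(64, Mul(8, F), Mul(8, j)) (Function('B')(F, j) = Mul(8, Add(Add(F, j), Add(-3, 11))) = Mul(8, Add(Add(F, j), 8)) = Mul(8, Add(8, F, j)) = Add(64, Mul(8, F), Mul(8, j)))
Add(Pow(Add(Mul(Function('B')(491, -1395), Pow(-1892728, -1)), 474345), -1), 3037115) = Add(Pow(Add(Mul(Add(64, Mul(8, 491), Mul(8, -1395)), Pow(-1892728, -1)), 474345), -1), 3037115) = Add(Pow(Add(Mul(Add(64, 3928, -11160), Rational(-1, 1892728)), 474345), -1), 3037115) = Add(Pow(Add(Mul(-7168, Rational(-1, 1892728)), 474345), -1), 3037115) = Add(Pow(Add(Rational(896, 236591), 474345), -1), 3037115) = Add(Pow(Rational(112225758791, 236591), -1), 3037115) = Add(Rational(236591, 112225758791), 3037115) = Rational(340842535410764556, 112225758791)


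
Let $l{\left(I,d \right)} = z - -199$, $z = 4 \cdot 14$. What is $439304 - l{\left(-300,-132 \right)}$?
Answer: $439049$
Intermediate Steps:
$z = 56$
$l{\left(I,d \right)} = 255$ ($l{\left(I,d \right)} = 56 - -199 = 56 + 199 = 255$)
$439304 - l{\left(-300,-132 \right)} = 439304 - 255 = 439049$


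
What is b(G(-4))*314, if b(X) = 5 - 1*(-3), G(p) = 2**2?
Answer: 2512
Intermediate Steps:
G(p) = 4
b(X) = 8 (b(X) = 5 + 3 = 8)
b(G(-4))*314 = 8*314 = 2512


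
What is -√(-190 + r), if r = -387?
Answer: -I*√577 ≈ -24.021*I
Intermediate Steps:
-√(-190 + r) = -√(-190 - 387) = -√(-577) = -I*√577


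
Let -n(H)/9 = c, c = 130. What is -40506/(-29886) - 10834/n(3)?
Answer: 30931412/2913885 ≈ 10.615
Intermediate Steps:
n(H) = -1170 (n(H) = -9*130 = -1170)
-40506/(-29886) - 10834/n(3) = -40506/(-29886) - 10834/(-1170) = -40506*(-1/29886) - 10834*(-1/1170) = 6751/4981 + 5417/585 = 30931412/2913885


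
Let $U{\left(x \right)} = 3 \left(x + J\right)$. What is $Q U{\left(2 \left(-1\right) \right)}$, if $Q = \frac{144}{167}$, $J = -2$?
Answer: $- \frac{1728}{167} \approx -10.347$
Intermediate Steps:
$U{\left(x \right)} = -6 + 3 x$ ($U{\left(x \right)} = 3 \left(x - 2\right) = 3 \left(-2 + x\right) = -6 + 3 x$)
$Q = \frac{144}{167}$ ($Q = 144 \cdot \frac{1}{167} = \frac{144}{167} \approx 0.86228$)
$Q U{\left(2 \left(-1\right) \right)} = \frac{144 \left(-6 + 3 \cdot 2 \left(-1\right)\right)}{167} = \frac{144 \left(-6 + 3 \left(-2\right)\right)}{167} = \frac{144 \left(-6 - 6\right)}{167} = \frac{144}{167} \left(-12\right) = - \frac{1728}{167}$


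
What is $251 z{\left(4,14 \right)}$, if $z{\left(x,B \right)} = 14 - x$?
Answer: $2510$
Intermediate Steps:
$251 z{\left(4,14 \right)} = 251 \left(14 - 4\right) = 251 \cdot 10 = 2510$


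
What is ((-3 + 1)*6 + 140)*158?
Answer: 20224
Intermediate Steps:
((-3 + 1)*6 + 140)*158 = (-2*6 + 140)*158 = (-12 + 140)*158 = 128*158 = 20224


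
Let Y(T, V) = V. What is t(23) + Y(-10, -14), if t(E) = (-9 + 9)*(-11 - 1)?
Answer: -14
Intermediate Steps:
t(E) = 0 (t(E) = 0*(-12) = 0)
t(23) + Y(-10, -14) = 0 - 14 = -14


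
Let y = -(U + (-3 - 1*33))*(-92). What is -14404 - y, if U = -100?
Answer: -1892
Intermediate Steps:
y = -12512 (y = -(-100 + (-3 - 1*33))*(-92) = -(-100 + (-3 - 33))*(-92) = -(-100 - 36)*(-92) = -(-136)*(-92) = -1*12512 = -12512)
-14404 - y = -14404 - 1*(-12512) = -14404 + 12512 = -1892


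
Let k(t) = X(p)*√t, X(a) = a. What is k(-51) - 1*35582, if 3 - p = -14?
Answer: -35582 + 17*I*√51 ≈ -35582.0 + 121.4*I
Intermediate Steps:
p = 17 (p = 3 - 1*(-14) = 3 + 14 = 17)
k(t) = 17*√t
k(-51) - 1*35582 = 17*√(-51) - 1*35582 = 17*(I*√51) - 35582 = 17*I*√51 - 35582 = -35582 + 17*I*√51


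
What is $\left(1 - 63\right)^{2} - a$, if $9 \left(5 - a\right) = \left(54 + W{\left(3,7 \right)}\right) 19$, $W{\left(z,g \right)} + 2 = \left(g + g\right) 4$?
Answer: $4067$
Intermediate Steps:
$W{\left(z,g \right)} = -2 + 8 g$ ($W{\left(z,g \right)} = -2 + \left(g + g\right) 4 = -2 + 2 g 4 = -2 + 8 g$)
$a = -223$ ($a = 5 - \frac{\left(54 + \left(-2 + 8 \cdot 7\right)\right) 19}{9} = 5 - \frac{\left(54 + \left(-2 + 56\right)\right) 19}{9} = 5 - \frac{\left(54 + 54\right) 19}{9} = 5 - \frac{108 \cdot 19}{9} = 5 - 228 = -223$)
$\left(1 - 63\right)^{2} - a = \left(1 - 63\right)^{2} - -223 = \left(-62\right)^{2} + 223 = 3844 + 223 = 4067$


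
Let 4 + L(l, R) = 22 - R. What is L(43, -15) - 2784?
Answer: -2751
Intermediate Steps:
L(l, R) = 18 - R (L(l, R) = -4 + (22 - R) = 18 - R)
L(43, -15) - 2784 = (18 - 1*(-15)) - 2784 = (18 + 15) - 2784 = 33 - 2784 = -2751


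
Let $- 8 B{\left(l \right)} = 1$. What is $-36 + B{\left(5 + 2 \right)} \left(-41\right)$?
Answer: $- \frac{247}{8} \approx -30.875$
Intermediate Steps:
$B{\left(l \right)} = - \frac{1}{8}$ ($B{\left(l \right)} = \left(- \frac{1}{8}\right) 1 = - \frac{1}{8}$)
$-36 + B{\left(5 + 2 \right)} \left(-41\right) = -36 - - \frac{41}{8} = -36 + \frac{41}{8} = - \frac{247}{8}$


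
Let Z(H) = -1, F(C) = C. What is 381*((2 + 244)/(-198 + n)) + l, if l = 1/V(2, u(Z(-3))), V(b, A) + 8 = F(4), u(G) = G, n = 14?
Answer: -23443/46 ≈ -509.63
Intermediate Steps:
V(b, A) = -4 (V(b, A) = -8 + 4 = -4)
l = -¼ (l = 1/(-4) = -¼ ≈ -0.25000)
381*((2 + 244)/(-198 + n)) + l = 381*((2 + 244)/(-198 + 14)) - ¼ = 381*(246/(-184)) - ¼ = 381*(246*(-1/184)) - ¼ = 381*(-123/92) - ¼ = -46863/92 - ¼ = -23443/46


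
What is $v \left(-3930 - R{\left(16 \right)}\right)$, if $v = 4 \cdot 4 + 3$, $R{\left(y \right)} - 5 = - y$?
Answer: $-74461$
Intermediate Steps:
$R{\left(y \right)} = 5 - y$
$v = 19$ ($v = 16 + 3 = 19$)
$v \left(-3930 - R{\left(16 \right)}\right) = 19 \left(-3930 - \left(5 - 16\right)\right) = 19 \left(-3930 - -11\right) = 19 \left(-3930 + 11\right) = 19 \left(-3919\right) = -74461$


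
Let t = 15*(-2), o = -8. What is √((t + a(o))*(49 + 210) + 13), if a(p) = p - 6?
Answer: I*√11383 ≈ 106.69*I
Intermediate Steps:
t = -30
a(p) = -6 + p
√((t + a(o))*(49 + 210) + 13) = √((-30 + (-6 - 8))*(49 + 210) + 13) = √((-30 - 14)*259 + 13) = √(-44*259 + 13) = √(-11396 + 13) = √(-11383) = I*√11383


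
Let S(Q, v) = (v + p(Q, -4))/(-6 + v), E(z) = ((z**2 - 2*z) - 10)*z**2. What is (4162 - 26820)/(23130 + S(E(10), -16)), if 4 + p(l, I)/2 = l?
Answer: -124619/123721 ≈ -1.0073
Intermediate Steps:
p(l, I) = -8 + 2*l
E(z) = z**2*(-10 + z**2 - 2*z) (E(z) = (-10 + z**2 - 2*z)*z**2 = z**2*(-10 + z**2 - 2*z))
S(Q, v) = (-8 + v + 2*Q)/(-6 + v) (S(Q, v) = (v + (-8 + 2*Q))/(-6 + v) = (-8 + v + 2*Q)/(-6 + v))
(4162 - 26820)/(23130 + S(E(10), -16)) = (4162 - 26820)/(23130 + (-8 - 16 + 2*(10**2*(-10 + 10**2 - 2*10)))/(-6 - 16)) = -22658/(23130 + (-8 - 16 + 2*(100*(-10 + 100 - 20)))/(-22)) = -22658/(23130 - (-8 - 16 + 2*(100*70))/22) = -22658/(23130 - (-8 - 16 + 2*7000)/22) = -22658/(23130 - (-8 - 16 + 14000)/22) = -22658/(23130 - 1/22*13976) = -22658/(23130 - 6988/11) = -22658/247442/11 = -22658*11/247442 = -124619/123721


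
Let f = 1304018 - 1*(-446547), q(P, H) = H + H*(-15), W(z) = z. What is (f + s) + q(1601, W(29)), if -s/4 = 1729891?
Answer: -5169405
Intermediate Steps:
q(P, H) = -14*H (q(P, H) = H - 15*H = -14*H)
s = -6919564 (s = -4*1729891 = -6919564)
f = 1750565 (f = 1304018 + 446547 = 1750565)
(f + s) + q(1601, W(29)) = (1750565 - 6919564) - 14*29 = -5168999 - 406 = -5169405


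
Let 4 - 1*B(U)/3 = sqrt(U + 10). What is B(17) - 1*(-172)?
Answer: 184 - 9*sqrt(3) ≈ 168.41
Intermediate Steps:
B(U) = 12 - 3*sqrt(10 + U) (B(U) = 12 - 3*sqrt(U + 10) = 12 - 3*sqrt(10 + U))
B(17) - 1*(-172) = (12 - 3*sqrt(10 + 17)) - 1*(-172) = (12 - 9*sqrt(3)) + 172 = 184 - 9*sqrt(3)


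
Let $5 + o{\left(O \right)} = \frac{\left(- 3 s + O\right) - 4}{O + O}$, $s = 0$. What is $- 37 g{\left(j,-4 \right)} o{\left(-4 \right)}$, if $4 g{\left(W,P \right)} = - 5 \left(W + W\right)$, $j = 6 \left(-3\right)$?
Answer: $6660$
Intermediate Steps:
$j = -18$
$g{\left(W,P \right)} = - \frac{5 W}{2}$ ($g{\left(W,P \right)} = \frac{\left(-5\right) \left(W + W\right)}{4} = \frac{\left(-5\right) 2 W}{4} = \frac{\left(-10\right) W}{4} = - \frac{5 W}{2}$)
$o{\left(O \right)} = -5 + \frac{-4 + O}{2 O}$ ($o{\left(O \right)} = -5 + \frac{\left(\left(-3\right) 0 + O\right) - 4}{O + O} = -5 + \frac{\left(0 + O\right) - 4}{2 O} = -5 + \left(O - 4\right) \frac{1}{2 O} = -5 + \left(-4 + O\right) \frac{1}{2 O} = -5 + \frac{-4 + O}{2 O}$)
$- 37 g{\left(j,-4 \right)} o{\left(-4 \right)} = - 37 \left(\left(- \frac{5}{2}\right) \left(-18\right)\right) \left(- \frac{9}{2} - \frac{2}{-4}\right) = \left(-37\right) 45 \left(- \frac{9}{2} - - \frac{1}{2}\right) = - 1665 \left(- \frac{9}{2} + \frac{1}{2}\right) = \left(-1665\right) \left(-4\right) = 6660$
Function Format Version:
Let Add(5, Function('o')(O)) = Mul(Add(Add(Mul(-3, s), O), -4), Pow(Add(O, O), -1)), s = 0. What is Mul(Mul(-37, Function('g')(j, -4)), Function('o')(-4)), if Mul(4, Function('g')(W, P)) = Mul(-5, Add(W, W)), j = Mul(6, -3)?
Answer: 6660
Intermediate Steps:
j = -18
Function('g')(W, P) = Mul(Rational(-5, 2), W) (Function('g')(W, P) = Mul(Rational(1, 4), Mul(-5, Add(W, W))) = Mul(Rational(1, 4), Mul(-5, Mul(2, W))) = Mul(Rational(1, 4), Mul(-10, W)) = Mul(Rational(-5, 2), W))
Function('o')(O) = Add(-5, Mul(Rational(1, 2), Pow(O, -1), Add(-4, O))) (Function('o')(O) = Add(-5, Mul(Add(Add(Mul(-3, 0), O), -4), Pow(Add(O, O), -1))) = Add(-5, Mul(Add(Add(0, O), -4), Pow(Mul(2, O), -1))) = Add(-5, Mul(Add(O, -4), Mul(Rational(1, 2), Pow(O, -1)))) = Add(-5, Mul(Add(-4, O), Mul(Rational(1, 2), Pow(O, -1)))) = Add(-5, Mul(Rational(1, 2), Pow(O, -1), Add(-4, O))))
Mul(Mul(-37, Function('g')(j, -4)), Function('o')(-4)) = Mul(Mul(-37, Mul(Rational(-5, 2), -18)), Add(Rational(-9, 2), Mul(-2, Pow(-4, -1)))) = Mul(Mul(-37, 45), Add(Rational(-9, 2), Mul(-2, Rational(-1, 4)))) = Mul(-1665, Add(Rational(-9, 2), Rational(1, 2))) = Mul(-1665, -4) = 6660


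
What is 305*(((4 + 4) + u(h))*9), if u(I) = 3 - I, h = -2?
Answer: 35685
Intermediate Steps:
305*(((4 + 4) + u(h))*9) = 305*(((4 + 4) + (3 - 1*(-2)))*9) = 305*((8 + (3 + 2))*9) = 305*((8 + 5)*9) = 305*(13*9) = 305*117 = 35685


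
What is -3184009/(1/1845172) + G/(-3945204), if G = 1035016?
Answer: -5794562023305205702/986301 ≈ -5.8750e+12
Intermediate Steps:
-3184009/(1/1845172) + G/(-3945204) = -3184009/(1/1845172) + 1035016/(-3945204) = -3184009/1/1845172 + 1035016*(-1/3945204) = -3184009*1845172 - 258754/986301 = -5875044254548 - 258754/986301 = -5794562023305205702/986301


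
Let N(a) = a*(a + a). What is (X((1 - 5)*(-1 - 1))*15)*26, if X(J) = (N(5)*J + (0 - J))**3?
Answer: 23492152320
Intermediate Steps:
N(a) = 2*a**2 (N(a) = a*(2*a) = 2*a**2)
X(J) = 117649*J**3 (X(J) = ((2*5**2)*J + (0 - J))**3 = ((2*25)*J - J)**3 = (50*J - J)**3 = (49*J)**3 = 117649*J**3)
(X((1 - 5)*(-1 - 1))*15)*26 = ((117649*((1 - 5)*(-1 - 1))**3)*15)*26 = ((117649*(-4*(-2))**3)*15)*26 = ((117649*8**3)*15)*26 = ((117649*512)*15)*26 = (60236288*15)*26 = 903544320*26 = 23492152320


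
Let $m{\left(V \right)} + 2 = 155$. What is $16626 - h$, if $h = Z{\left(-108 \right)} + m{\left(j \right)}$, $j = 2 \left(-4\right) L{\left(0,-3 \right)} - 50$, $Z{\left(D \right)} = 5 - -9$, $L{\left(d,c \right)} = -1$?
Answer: $16459$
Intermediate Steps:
$Z{\left(D \right)} = 14$ ($Z{\left(D \right)} = 5 + 9 = 14$)
$j = -42$ ($j = 2 \left(-4\right) \left(-1\right) - 50 = \left(-8\right) \left(-1\right) - 50 = 8 - 50 = -42$)
$m{\left(V \right)} = 153$ ($m{\left(V \right)} = -2 + 155 = 153$)
$h = 167$ ($h = 14 + 153 = 167$)
$16626 - h = 16626 - 167 = 16459$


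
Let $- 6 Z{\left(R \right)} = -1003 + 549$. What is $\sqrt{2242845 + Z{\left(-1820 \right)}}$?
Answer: $\frac{\sqrt{20186286}}{3} \approx 1497.6$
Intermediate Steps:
$Z{\left(R \right)} = \frac{227}{3}$ ($Z{\left(R \right)} = - \frac{-1003 + 549}{6} = \left(- \frac{1}{6}\right) \left(-454\right) = \frac{227}{3}$)
$\sqrt{2242845 + Z{\left(-1820 \right)}} = \sqrt{2242845 + \frac{227}{3}} = \sqrt{\frac{6728762}{3}} = \frac{\sqrt{20186286}}{3}$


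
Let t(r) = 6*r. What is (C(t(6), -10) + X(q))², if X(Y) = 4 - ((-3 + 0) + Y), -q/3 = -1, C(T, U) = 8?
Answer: 144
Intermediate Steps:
q = 3 (q = -3*(-1) = 3)
X(Y) = 7 - Y (X(Y) = 4 - (-3 + Y) = 4 + (3 - Y) = 7 - Y)
(C(t(6), -10) + X(q))² = (8 + (7 - 1*3))² = (8 + (7 - 3))² = (8 + 4)² = 12² = 144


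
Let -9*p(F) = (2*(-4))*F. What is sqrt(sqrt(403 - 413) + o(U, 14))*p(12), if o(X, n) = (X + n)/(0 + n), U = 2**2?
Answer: 32*sqrt(63 + 49*I*sqrt(10))/21 ≈ 16.351 + 11.003*I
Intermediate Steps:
U = 4
o(X, n) = (X + n)/n
p(F) = 8*F/9 (p(F) = -2*(-4)*F/9 = -(-8)*F/9 = 8*F/9)
sqrt(sqrt(403 - 413) + o(U, 14))*p(12) = sqrt(sqrt(403 - 413) + (4 + 14)/14)*((8/9)*12) = sqrt(sqrt(-10) + (1/14)*18)*(32/3) = sqrt(I*sqrt(10) + 9/7)*(32/3) = sqrt(9/7 + I*sqrt(10))*(32/3) = 32*sqrt(9/7 + I*sqrt(10))/3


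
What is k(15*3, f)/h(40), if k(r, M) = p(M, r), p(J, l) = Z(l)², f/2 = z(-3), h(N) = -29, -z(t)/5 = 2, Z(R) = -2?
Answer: -4/29 ≈ -0.13793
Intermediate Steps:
z(t) = -10 (z(t) = -5*2 = -10)
f = -20 (f = 2*(-10) = -20)
p(J, l) = 4 (p(J, l) = (-2)² = 4)
k(r, M) = 4
k(15*3, f)/h(40) = 4/(-29) = 4*(-1/29) = -4/29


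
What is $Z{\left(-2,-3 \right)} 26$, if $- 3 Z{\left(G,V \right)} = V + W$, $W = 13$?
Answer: $- \frac{260}{3} \approx -86.667$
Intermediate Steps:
$Z{\left(G,V \right)} = - \frac{13}{3} - \frac{V}{3}$ ($Z{\left(G,V \right)} = - \frac{V + 13}{3} = - \frac{13 + V}{3} = - \frac{13}{3} - \frac{V}{3}$)
$Z{\left(-2,-3 \right)} 26 = \left(- \frac{13}{3} - -1\right) 26 = \left(- \frac{13}{3} + 1\right) 26 = \left(- \frac{10}{3}\right) 26 = - \frac{260}{3}$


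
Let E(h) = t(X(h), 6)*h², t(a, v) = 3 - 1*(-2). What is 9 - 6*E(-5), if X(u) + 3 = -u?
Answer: -741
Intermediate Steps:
X(u) = -3 - u
t(a, v) = 5 (t(a, v) = 3 + 2 = 5)
E(h) = 5*h²
9 - 6*E(-5) = 9 - 30*(-5)² = 9 - 30*25 = 9 - 6*125 = 9 - 750 = -741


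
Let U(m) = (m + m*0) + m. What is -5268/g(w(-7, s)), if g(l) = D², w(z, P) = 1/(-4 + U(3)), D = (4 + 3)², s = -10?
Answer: -5268/2401 ≈ -2.1941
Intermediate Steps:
D = 49 (D = 7² = 49)
U(m) = 2*m (U(m) = (m + 0) + m = m + m = 2*m)
w(z, P) = ½ (w(z, P) = 1/(-4 + 2*3) = 1/(-4 + 6) = 1/2 = ½)
g(l) = 2401 (g(l) = 49² = 2401)
-5268/g(w(-7, s)) = -5268/2401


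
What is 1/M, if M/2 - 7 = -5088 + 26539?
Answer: 1/42916 ≈ 2.3301e-5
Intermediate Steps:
M = 42916 (M = 14 + 2*(-5088 + 26539) = 14 + 2*21451 = 14 + 42902 = 42916)
1/M = 1/42916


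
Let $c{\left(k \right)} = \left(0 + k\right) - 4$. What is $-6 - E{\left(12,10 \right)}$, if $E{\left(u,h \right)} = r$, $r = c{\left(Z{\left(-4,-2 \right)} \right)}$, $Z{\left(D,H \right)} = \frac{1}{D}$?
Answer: $- \frac{7}{4} \approx -1.75$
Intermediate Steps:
$c{\left(k \right)} = -4 + k$ ($c{\left(k \right)} = k - 4 = -4 + k$)
$r = - \frac{17}{4}$ ($r = -4 + \frac{1}{-4} = -4 - \frac{1}{4} = - \frac{17}{4} \approx -4.25$)
$E{\left(u,h \right)} = - \frac{17}{4}$
$-6 - E{\left(12,10 \right)} = -6 - - \frac{17}{4} = -6 + \frac{17}{4} = - \frac{7}{4}$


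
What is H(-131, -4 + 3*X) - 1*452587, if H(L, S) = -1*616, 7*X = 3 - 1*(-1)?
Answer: -453203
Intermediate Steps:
X = 4/7 (X = (3 - 1*(-1))/7 = (3 + 1)/7 = (⅐)*4 = 4/7 ≈ 0.57143)
H(L, S) = -616
H(-131, -4 + 3*X) - 1*452587 = -616 - 1*452587 = -616 - 452587 = -453203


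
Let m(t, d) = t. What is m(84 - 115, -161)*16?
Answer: -496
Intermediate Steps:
m(84 - 115, -161)*16 = (84 - 115)*16 = -31*16 = -496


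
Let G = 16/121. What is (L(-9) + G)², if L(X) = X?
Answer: 1151329/14641 ≈ 78.637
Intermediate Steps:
G = 16/121 (G = 16*(1/121) = 16/121 ≈ 0.13223)
(L(-9) + G)² = (-9 + 16/121)² = (-1073/121)² = 1151329/14641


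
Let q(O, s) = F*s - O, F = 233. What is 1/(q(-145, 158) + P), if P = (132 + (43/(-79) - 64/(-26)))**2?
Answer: 1054729/57897055200 ≈ 1.8217e-5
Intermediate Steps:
P = 18915326089/1054729 (P = (132 + (43*(-1/79) - 64*(-1/26)))**2 = (132 + (-43/79 + 32/13))**2 = (132 + 1969/1027)**2 = (137533/1027)**2 = 18915326089/1054729 ≈ 17934.)
q(O, s) = -O + 233*s (q(O, s) = 233*s - O = -O + 233*s)
1/(q(-145, 158) + P) = 1/((-1*(-145) + 233*158) + 18915326089/1054729) = 1/((145 + 36814) + 18915326089/1054729) = 1/(36959 + 18915326089/1054729) = 1/(57897055200/1054729) = 1054729/57897055200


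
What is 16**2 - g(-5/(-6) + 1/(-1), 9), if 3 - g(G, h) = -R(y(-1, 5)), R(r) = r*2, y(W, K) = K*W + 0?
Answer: 263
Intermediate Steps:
y(W, K) = K*W
R(r) = 2*r
g(G, h) = -7 (g(G, h) = 3 - (-1)*2*(5*(-1)) = 3 - (-1)*2*(-5) = 3 - (-1)*(-10) = 3 - 1*10 = 3 - 10 = -7)
16**2 - g(-5/(-6) + 1/(-1), 9) = 16**2 - 1*(-7) = 256 + 7 = 263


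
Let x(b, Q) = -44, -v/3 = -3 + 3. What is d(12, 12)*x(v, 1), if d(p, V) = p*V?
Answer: -6336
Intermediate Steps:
v = 0 (v = -3*(-3 + 3) = -3*0 = 0)
d(p, V) = V*p
d(12, 12)*x(v, 1) = (12*12)*(-44) = 144*(-44) = -6336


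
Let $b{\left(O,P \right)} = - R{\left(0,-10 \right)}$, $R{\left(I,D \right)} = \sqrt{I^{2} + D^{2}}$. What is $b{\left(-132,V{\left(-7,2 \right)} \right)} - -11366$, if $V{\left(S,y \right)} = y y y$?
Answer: $11356$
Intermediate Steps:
$V{\left(S,y \right)} = y^{3}$ ($V{\left(S,y \right)} = y^{2} y = y^{3}$)
$R{\left(I,D \right)} = \sqrt{D^{2} + I^{2}}$
$b{\left(O,P \right)} = -10$ ($b{\left(O,P \right)} = - \sqrt{\left(-10\right)^{2} + 0^{2}} = - \sqrt{100 + 0} = - \sqrt{100} = \left(-1\right) 10 = -10$)
$b{\left(-132,V{\left(-7,2 \right)} \right)} - -11366 = -10 - -11366 = -10 + 11366 = 11356$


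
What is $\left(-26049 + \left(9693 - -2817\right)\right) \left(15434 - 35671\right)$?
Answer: $273988743$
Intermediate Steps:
$\left(-26049 + \left(9693 - -2817\right)\right) \left(15434 - 35671\right) = \left(-26049 + \left(9693 + 2817\right)\right) \left(-20237\right) = \left(-26049 + 12510\right) \left(-20237\right) = \left(-13539\right) \left(-20237\right) = 273988743$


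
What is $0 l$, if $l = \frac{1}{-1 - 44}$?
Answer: $0$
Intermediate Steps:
$l = - \frac{1}{45}$ ($l = \frac{1}{-45} = - \frac{1}{45} \approx -0.022222$)
$0 l = 0 \left(- \frac{1}{45}\right) = 0$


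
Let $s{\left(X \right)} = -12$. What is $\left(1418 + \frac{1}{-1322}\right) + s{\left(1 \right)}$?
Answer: $\frac{1858731}{1322} \approx 1406.0$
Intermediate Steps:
$\left(1418 + \frac{1}{-1322}\right) + s{\left(1 \right)} = \left(1418 + \frac{1}{-1322}\right) - 12 = \left(1418 - \frac{1}{1322}\right) - 12 = \frac{1874595}{1322} - 12 = \frac{1858731}{1322}$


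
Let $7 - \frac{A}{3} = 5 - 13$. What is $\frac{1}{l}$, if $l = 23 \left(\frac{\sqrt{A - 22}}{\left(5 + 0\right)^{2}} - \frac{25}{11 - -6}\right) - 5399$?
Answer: $- \frac{981303750}{5331246586237} - \frac{166175 \sqrt{23}}{5331246586237} \approx -0.00018422$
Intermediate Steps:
$A = 45$ ($A = 21 - 3 \left(5 - 13\right) = 21 - -24 = 21 + 24 = 45$)
$l = - \frac{92358}{17} + \frac{23 \sqrt{23}}{25}$ ($l = 23 \left(\frac{\sqrt{45 - 22}}{\left(5 + 0\right)^{2}} - \frac{25}{11 - -6}\right) - 5399 = 23 \left(\frac{\sqrt{23}}{5^{2}} - \frac{25}{11 + 6}\right) - 5399 = 23 \left(\frac{\sqrt{23}}{25} - \frac{25}{17}\right) - 5399 = 23 \left(- \frac{25}{17} + \frac{\sqrt{23}}{25}\right) - 5399 = \left(- \frac{575}{17} + \frac{23 \sqrt{23}}{25}\right) - 5399 = - \frac{92358}{17} + \frac{23 \sqrt{23}}{25} \approx -5428.4$)
$\frac{1}{l} = \frac{1}{- \frac{92358}{17} + \frac{23 \sqrt{23}}{25}}$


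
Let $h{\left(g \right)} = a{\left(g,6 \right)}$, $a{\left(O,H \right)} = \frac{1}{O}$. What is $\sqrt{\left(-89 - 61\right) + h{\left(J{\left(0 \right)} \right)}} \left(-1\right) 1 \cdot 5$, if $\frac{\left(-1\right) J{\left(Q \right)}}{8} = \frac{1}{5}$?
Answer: $- \frac{5 i \sqrt{2410}}{4} \approx - 61.365 i$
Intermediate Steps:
$J{\left(Q \right)} = - \frac{8}{5}$
$h{\left(g \right)} = \frac{1}{g}$
$\sqrt{\left(-89 - 61\right) + h{\left(J{\left(0 \right)} \right)}} \left(-1\right) 1 \cdot 5 = \sqrt{\left(-89 - 61\right) + \frac{1}{- \frac{8}{5}}} \left(-1\right) 1 \cdot 5 = \sqrt{\left(-89 - 61\right) - \frac{5}{8}} \left(\left(-1\right) 5\right) = \sqrt{-150 - \frac{5}{8}} \left(-5\right) = \sqrt{- \frac{1205}{8}} \left(-5\right) = \frac{i \sqrt{2410}}{4} \left(-5\right) = - \frac{5 i \sqrt{2410}}{4}$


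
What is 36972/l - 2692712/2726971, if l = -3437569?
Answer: -9357204868940/9374150973499 ≈ -0.99819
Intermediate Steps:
36972/l - 2692712/2726971 = 36972/(-3437569) - 2692712/2726971 = 36972*(-1/3437569) - 2692712*1/2726971 = -36972/3437569 - 2692712/2726971 = -9357204868940/9374150973499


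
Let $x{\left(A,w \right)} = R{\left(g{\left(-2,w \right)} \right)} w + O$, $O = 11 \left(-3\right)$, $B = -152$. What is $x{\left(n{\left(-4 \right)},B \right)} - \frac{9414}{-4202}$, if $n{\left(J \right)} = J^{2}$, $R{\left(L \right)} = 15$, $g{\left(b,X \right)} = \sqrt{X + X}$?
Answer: $- \frac{4854906}{2101} \approx -2310.8$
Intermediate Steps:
$g{\left(b,X \right)} = \sqrt{2} \sqrt{X}$ ($g{\left(b,X \right)} = \sqrt{2 X} = \sqrt{2} \sqrt{X}$)
$O = -33$
$x{\left(A,w \right)} = -33 + 15 w$ ($x{\left(A,w \right)} = 15 w - 33 = -33 + 15 w$)
$x{\left(n{\left(-4 \right)},B \right)} - \frac{9414}{-4202} = \left(-33 + 15 \left(-152\right)\right) - \frac{9414}{-4202} = \left(-33 - 2280\right) - - \frac{4707}{2101} = -2313 + \frac{4707}{2101} = - \frac{4854906}{2101}$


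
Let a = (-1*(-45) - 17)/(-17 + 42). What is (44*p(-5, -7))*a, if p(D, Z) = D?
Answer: -1232/5 ≈ -246.40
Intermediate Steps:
a = 28/25 (a = (45 - 17)/25 = 28*(1/25) = 28/25 ≈ 1.1200)
(44*p(-5, -7))*a = (44*(-5))*(28/25) = -220*28/25 = -1232/5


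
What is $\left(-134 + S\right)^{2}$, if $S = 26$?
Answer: $11664$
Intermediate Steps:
$\left(-134 + S\right)^{2} = \left(-134 + 26\right)^{2} = \left(-108\right)^{2} = 11664$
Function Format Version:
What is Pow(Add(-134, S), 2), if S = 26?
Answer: 11664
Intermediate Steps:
Pow(Add(-134, S), 2) = Pow(Add(-134, 26), 2) = Pow(-108, 2) = 11664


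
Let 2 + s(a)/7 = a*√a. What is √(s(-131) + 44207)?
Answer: √(44193 - 917*I*√131) ≈ 211.68 - 24.791*I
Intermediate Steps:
s(a) = -14 + 7*a^(3/2) (s(a) = -14 + 7*(a*√a) = -14 + 7*a^(3/2))
√(s(-131) + 44207) = √((-14 + 7*(-131)^(3/2)) + 44207) = √((-14 + 7*(-131*I*√131)) + 44207) = √((-14 - 917*I*√131) + 44207) = √(44193 - 917*I*√131)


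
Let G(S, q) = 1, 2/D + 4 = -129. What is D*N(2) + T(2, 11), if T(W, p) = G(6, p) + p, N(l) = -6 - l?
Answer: 1612/133 ≈ 12.120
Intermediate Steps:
D = -2/133 (D = 2/(-4 - 129) = 2/(-133) = 2*(-1/133) = -2/133 ≈ -0.015038)
T(W, p) = 1 + p
D*N(2) + T(2, 11) = -2*(-6 - 1*2)/133 + (1 + 11) = -2*(-6 - 2)/133 + 12 = -2/133*(-8) + 12 = 16/133 + 12 = 1612/133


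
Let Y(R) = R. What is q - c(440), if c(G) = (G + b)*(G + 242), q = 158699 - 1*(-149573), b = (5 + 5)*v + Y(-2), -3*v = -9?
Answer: -10904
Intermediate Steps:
v = 3 (v = -⅓*(-9) = 3)
b = 28 (b = (5 + 5)*3 - 2 = 10*3 - 2 = 30 - 2 = 28)
q = 308272 (q = 158699 + 149573 = 308272)
c(G) = (28 + G)*(242 + G) (c(G) = (G + 28)*(G + 242) = (28 + G)*(242 + G))
q - c(440) = 308272 - (6776 + 440² + 270*440) = 308272 - (6776 + 193600 + 118800) = 308272 - 1*319176 = 308272 - 319176 = -10904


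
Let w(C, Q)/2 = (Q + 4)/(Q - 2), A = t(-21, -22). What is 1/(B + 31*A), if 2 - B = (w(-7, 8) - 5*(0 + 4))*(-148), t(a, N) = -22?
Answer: -1/3048 ≈ -0.00032808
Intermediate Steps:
A = -22
w(C, Q) = 2*(4 + Q)/(-2 + Q) (w(C, Q) = 2*((Q + 4)/(Q - 2)) = 2*((4 + Q)/(-2 + Q)) = 2*(4 + Q)/(-2 + Q))
B = -2366 (B = 2 - (2*(4 + 8)/(-2 + 8) - 5*(0 + 4))*(-148) = 2 - (2*12/6 - 5*4)*(-148) = 2 - (2*(⅙)*12 - 20)*(-148) = 2 - (4 - 20)*(-148) = 2 - (-16)*(-148) = 2 - 1*2368 = 2 - 2368 = -2366)
1/(B + 31*A) = 1/(-2366 + 31*(-22)) = 1/(-2366 - 682) = 1/(-3048) = -1/3048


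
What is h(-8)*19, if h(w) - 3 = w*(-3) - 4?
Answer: 437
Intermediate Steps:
h(w) = -1 - 3*w (h(w) = 3 + (w*(-3) - 4) = 3 + (-3*w - 4) = 3 + (-4 - 3*w) = -1 - 3*w)
h(-8)*19 = (-1 - 3*(-8))*19 = (-1 + 24)*19 = 23*19 = 437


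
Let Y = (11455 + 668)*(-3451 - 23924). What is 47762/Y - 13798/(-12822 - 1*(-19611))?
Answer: -20910624872/10287880875 ≈ -2.0326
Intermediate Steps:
Y = -331867125 (Y = 12123*(-27375) = -331867125)
47762/Y - 13798/(-12822 - 1*(-19611)) = 47762/(-331867125) - 13798/(-12822 - 1*(-19611)) = 47762*(-1/331867125) - 13798/(-12822 + 19611) = -47762/331867125 - 13798/6789 = -20910624872/10287880875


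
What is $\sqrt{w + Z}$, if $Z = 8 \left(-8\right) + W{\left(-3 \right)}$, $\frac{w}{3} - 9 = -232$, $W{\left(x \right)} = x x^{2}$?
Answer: $2 i \sqrt{190} \approx 27.568 i$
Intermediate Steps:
$W{\left(x \right)} = x^{3}$
$w = -669$ ($w = 27 + 3 \left(-232\right) = 27 - 696 = -669$)
$Z = -91$ ($Z = 8 \left(-8\right) + \left(-3\right)^{3} = -64 - 27 = -91$)
$\sqrt{w + Z} = \sqrt{-669 - 91} = \sqrt{-760} = 2 i \sqrt{190}$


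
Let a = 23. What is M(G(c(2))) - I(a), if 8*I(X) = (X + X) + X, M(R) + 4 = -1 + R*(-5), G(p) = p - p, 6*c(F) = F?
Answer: -109/8 ≈ -13.625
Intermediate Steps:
c(F) = F/6
G(p) = 0
M(R) = -5 - 5*R (M(R) = -4 + (-1 + R*(-5)) = -4 + (-1 - 5*R) = -5 - 5*R)
I(X) = 3*X/8 (I(X) = ((X + X) + X)/8 = (2*X + X)/8 = (3*X)/8 = 3*X/8)
M(G(c(2))) - I(a) = (-5 - 5*0) - 3*23/8 = (-5 + 0) - 1*69/8 = -5 - 69/8 = -109/8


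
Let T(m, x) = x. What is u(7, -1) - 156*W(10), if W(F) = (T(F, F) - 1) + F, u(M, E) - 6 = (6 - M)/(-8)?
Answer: -23663/8 ≈ -2957.9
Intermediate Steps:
u(M, E) = 21/4 + M/8 (u(M, E) = 6 + (6 - M)/(-8) = 6 + (6 - M)*(-1/8) = 6 + (-3/4 + M/8) = 21/4 + M/8)
W(F) = -1 + 2*F (W(F) = (F - 1) + F = (-1 + F) + F = -1 + 2*F)
u(7, -1) - 156*W(10) = (21/4 + (1/8)*7) - 156*(-1 + 2*10) = (21/4 + 7/8) - 156*(-1 + 20) = 49/8 - 156*19 = 49/8 - 2964 = -23663/8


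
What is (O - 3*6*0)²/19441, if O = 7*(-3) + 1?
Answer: 400/19441 ≈ 0.020575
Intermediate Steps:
O = -20 (O = -21 + 1 = -20)
(O - 3*6*0)²/19441 = (-20 - 3*6*0)²/19441 = (-20 - 18*0)²*(1/19441) = (-20 + 0)²*(1/19441) = (-20)²*(1/19441) = 400*(1/19441) = 400/19441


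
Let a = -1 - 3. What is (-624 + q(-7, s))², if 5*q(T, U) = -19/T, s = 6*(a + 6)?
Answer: 476156041/1225 ≈ 3.8870e+5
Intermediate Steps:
a = -4
s = 12 (s = 6*(-4 + 6) = 6*2 = 12)
q(T, U) = -19/(5*T) (q(T, U) = (-19/T)/5 = -19/(5*T))
(-624 + q(-7, s))² = (-624 - 19/5/(-7))² = (-624 - 19/5*(-⅐))² = (-624 + 19/35)² = (-21821/35)² = 476156041/1225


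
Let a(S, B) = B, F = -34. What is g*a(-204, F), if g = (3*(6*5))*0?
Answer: 0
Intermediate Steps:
g = 0 (g = (3*30)*0 = 90*0 = 0)
g*a(-204, F) = 0*(-34) = 0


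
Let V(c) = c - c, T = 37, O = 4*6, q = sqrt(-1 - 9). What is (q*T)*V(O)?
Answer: 0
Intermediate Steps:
q = I*sqrt(10) (q = sqrt(-10) = I*sqrt(10) ≈ 3.1623*I)
O = 24
V(c) = 0
(q*T)*V(O) = ((I*sqrt(10))*37)*0 = (37*I*sqrt(10))*0 = 0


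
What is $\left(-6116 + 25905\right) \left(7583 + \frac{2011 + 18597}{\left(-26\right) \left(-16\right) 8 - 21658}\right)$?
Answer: $\frac{1375095874999}{9165} \approx 1.5004 \cdot 10^{8}$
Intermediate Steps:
$\left(-6116 + 25905\right) \left(7583 + \frac{2011 + 18597}{\left(-26\right) \left(-16\right) 8 - 21658}\right) = 19789 \left(7583 + \frac{20608}{416 \cdot 8 - 21658}\right) = 19789 \left(7583 + \frac{20608}{3328 - 21658}\right) = 19789 \left(7583 + \frac{20608}{-18330}\right) = 19789 \left(7583 + 20608 \left(- \frac{1}{18330}\right)\right) = 19789 \left(7583 - \frac{10304}{9165}\right) = 19789 \cdot \frac{69487891}{9165} = \frac{1375095874999}{9165}$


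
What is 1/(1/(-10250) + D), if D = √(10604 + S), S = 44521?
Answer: 10250/5791570312499 + 11031562500*√5/5791570312499 ≈ 0.0042592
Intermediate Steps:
D = 105*√5 (D = √(10604 + 44521) = √55125 = 105*√5 ≈ 234.79)
1/(1/(-10250) + D) = 1/(1/(-10250) + 105*√5) = 1/(-1/10250 + 105*√5)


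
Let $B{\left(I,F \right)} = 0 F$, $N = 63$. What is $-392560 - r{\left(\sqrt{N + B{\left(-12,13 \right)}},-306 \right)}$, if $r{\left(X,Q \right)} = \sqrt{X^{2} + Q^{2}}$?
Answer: $-392560 - 3 \sqrt{10411} \approx -3.9287 \cdot 10^{5}$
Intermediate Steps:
$B{\left(I,F \right)} = 0$
$r{\left(X,Q \right)} = \sqrt{Q^{2} + X^{2}}$
$-392560 - r{\left(\sqrt{N + B{\left(-12,13 \right)}},-306 \right)} = -392560 - \sqrt{\left(-306\right)^{2} + \left(\sqrt{63 + 0}\right)^{2}} = -392560 - \sqrt{93636 + \left(\sqrt{63}\right)^{2}} = -392560 - \sqrt{93636 + \left(3 \sqrt{7}\right)^{2}} = -392560 - \sqrt{93636 + 63} = -392560 - \sqrt{93699} = -392560 - 3 \sqrt{10411}$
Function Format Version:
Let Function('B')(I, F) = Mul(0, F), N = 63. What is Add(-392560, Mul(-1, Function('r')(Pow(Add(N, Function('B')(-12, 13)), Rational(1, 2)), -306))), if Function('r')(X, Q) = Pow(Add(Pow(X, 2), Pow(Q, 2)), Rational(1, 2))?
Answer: Add(-392560, Mul(-3, Pow(10411, Rational(1, 2)))) ≈ -3.9287e+5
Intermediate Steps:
Function('B')(I, F) = 0
Function('r')(X, Q) = Pow(Add(Pow(Q, 2), Pow(X, 2)), Rational(1, 2))
Add(-392560, Mul(-1, Function('r')(Pow(Add(N, Function('B')(-12, 13)), Rational(1, 2)), -306))) = Add(-392560, Mul(-1, Pow(Add(Pow(-306, 2), Pow(Pow(Add(63, 0), Rational(1, 2)), 2)), Rational(1, 2)))) = Add(-392560, Mul(-1, Pow(Add(93636, Pow(Pow(63, Rational(1, 2)), 2)), Rational(1, 2)))) = Add(-392560, Mul(-1, Pow(Add(93636, Pow(Mul(3, Pow(7, Rational(1, 2))), 2)), Rational(1, 2)))) = Add(-392560, Mul(-1, Pow(Add(93636, 63), Rational(1, 2)))) = Add(-392560, Mul(-1, Pow(93699, Rational(1, 2)))) = Add(-392560, Mul(-1, Mul(3, Pow(10411, Rational(1, 2))))) = Add(-392560, Mul(-3, Pow(10411, Rational(1, 2))))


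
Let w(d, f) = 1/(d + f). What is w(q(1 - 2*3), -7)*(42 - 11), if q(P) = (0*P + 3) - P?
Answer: 31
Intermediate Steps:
q(P) = 3 - P (q(P) = (0 + 3) - P = 3 - P)
w(q(1 - 2*3), -7)*(42 - 11) = (42 - 11)/((3 - (1 - 2*3)) - 7) = 31/((3 - (1 - 6)) - 7) = 31/((3 - 1*(-5)) - 7) = 31/((3 + 5) - 7) = 31/(8 - 7) = 31/1 = 1*31 = 31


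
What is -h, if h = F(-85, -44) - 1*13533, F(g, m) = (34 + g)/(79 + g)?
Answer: 27049/2 ≈ 13525.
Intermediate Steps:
F(g, m) = (34 + g)/(79 + g)
h = -27049/2 (h = (34 - 85)/(79 - 85) - 1*13533 = -51/(-6) - 13533 = -⅙*(-51) - 13533 = 17/2 - 13533 = -27049/2 ≈ -13525.)
-h = -1*(-27049/2) = 27049/2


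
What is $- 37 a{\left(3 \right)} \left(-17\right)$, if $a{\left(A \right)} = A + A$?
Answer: $3774$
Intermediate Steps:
$a{\left(A \right)} = 2 A$
$- 37 a{\left(3 \right)} \left(-17\right) = - 37 \cdot 2 \cdot 3 \left(-17\right) = \left(-37\right) 6 \left(-17\right) = \left(-222\right) \left(-17\right) = 3774$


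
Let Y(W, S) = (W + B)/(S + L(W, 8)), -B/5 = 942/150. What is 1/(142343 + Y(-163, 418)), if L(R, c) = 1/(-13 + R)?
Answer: 367835/52358566333 ≈ 7.0253e-6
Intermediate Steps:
B = -157/5 (B = -4710/150 = -5*157/25 = -157/5 ≈ -31.400)
Y(W, S) = (-157/5 + W)/(S + 1/(-13 + W)) (Y(W, S) = (W - 157/5)/(S + 1/(-13 + W)) = (-157/5 + W)/(S + 1/(-13 + W)))
1/(142343 + Y(-163, 418)) = 1/(142343 + (-157 + 5*(-163))*(-13 - 163)/(5*(1 + 418*(-13 - 163)))) = 1/(142343 + (1/5)*(-157 - 815)*(-176)/(1 + 418*(-176))) = 1/(142343 + (1/5)*(-972)*(-176)/(1 - 73568)) = 1/(142343 + (1/5)*(-972)*(-176)/(-73567)) = 1/(142343 + (1/5)*(-1/73567)*(-972)*(-176)) = 1/(142343 - 171072/367835) = 1/(52358566333/367835) = 367835/52358566333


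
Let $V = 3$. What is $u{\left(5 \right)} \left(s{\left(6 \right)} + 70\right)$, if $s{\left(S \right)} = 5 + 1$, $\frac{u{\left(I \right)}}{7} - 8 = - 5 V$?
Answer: $-3724$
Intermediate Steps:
$u{\left(I \right)} = -49$ ($u{\left(I \right)} = 56 + 7 \left(\left(-5\right) 3\right) = 56 + 7 \left(-15\right) = 56 - 105 = -49$)
$s{\left(S \right)} = 6$
$u{\left(5 \right)} \left(s{\left(6 \right)} + 70\right) = - 49 \left(6 + 70\right) = \left(-49\right) 76 = -3724$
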